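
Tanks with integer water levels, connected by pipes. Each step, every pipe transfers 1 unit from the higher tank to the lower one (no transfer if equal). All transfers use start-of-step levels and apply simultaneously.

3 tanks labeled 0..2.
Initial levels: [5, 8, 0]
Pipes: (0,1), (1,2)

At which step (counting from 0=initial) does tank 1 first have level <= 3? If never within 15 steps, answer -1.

Answer: 6

Derivation:
Step 1: flows [1->0,1->2] -> levels [6 6 1]
Step 2: flows [0=1,1->2] -> levels [6 5 2]
Step 3: flows [0->1,1->2] -> levels [5 5 3]
Step 4: flows [0=1,1->2] -> levels [5 4 4]
Step 5: flows [0->1,1=2] -> levels [4 5 4]
Step 6: flows [1->0,1->2] -> levels [5 3 5]
Tank 1 first reaches <=3 at step 6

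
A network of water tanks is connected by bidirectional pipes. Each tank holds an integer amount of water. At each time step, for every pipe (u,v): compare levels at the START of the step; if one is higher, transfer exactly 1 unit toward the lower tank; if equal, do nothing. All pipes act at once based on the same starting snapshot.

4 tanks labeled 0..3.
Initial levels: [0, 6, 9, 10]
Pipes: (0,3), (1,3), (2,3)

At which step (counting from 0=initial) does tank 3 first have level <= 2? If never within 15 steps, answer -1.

Answer: -1

Derivation:
Step 1: flows [3->0,3->1,3->2] -> levels [1 7 10 7]
Step 2: flows [3->0,1=3,2->3] -> levels [2 7 9 7]
Step 3: flows [3->0,1=3,2->3] -> levels [3 7 8 7]
Step 4: flows [3->0,1=3,2->3] -> levels [4 7 7 7]
Step 5: flows [3->0,1=3,2=3] -> levels [5 7 7 6]
Step 6: flows [3->0,1->3,2->3] -> levels [6 6 6 7]
Step 7: flows [3->0,3->1,3->2] -> levels [7 7 7 4]
Step 8: flows [0->3,1->3,2->3] -> levels [6 6 6 7]
  -> period-2 cycle (repeats step 6); tank 3 never drops to <=2
Tank 3 never reaches <=2 within 15 steps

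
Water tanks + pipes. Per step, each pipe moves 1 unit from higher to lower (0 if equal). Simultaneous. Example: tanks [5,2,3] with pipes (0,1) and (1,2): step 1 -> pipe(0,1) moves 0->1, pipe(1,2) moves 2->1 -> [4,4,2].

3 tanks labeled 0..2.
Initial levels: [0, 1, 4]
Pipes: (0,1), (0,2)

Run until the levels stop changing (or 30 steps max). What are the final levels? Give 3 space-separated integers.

Answer: 3 1 1

Derivation:
Step 1: flows [1->0,2->0] -> levels [2 0 3]
Step 2: flows [0->1,2->0] -> levels [2 1 2]
Step 3: flows [0->1,0=2] -> levels [1 2 2]
Step 4: flows [1->0,2->0] -> levels [3 1 1]
Step 5: flows [0->1,0->2] -> levels [1 2 2]
  -> period-2 cycle: step 5 state = step 3 state; never stabilizes
  -> state at step 30: (30-3) mod 2 = 1, same as step 4 -> [3 1 1]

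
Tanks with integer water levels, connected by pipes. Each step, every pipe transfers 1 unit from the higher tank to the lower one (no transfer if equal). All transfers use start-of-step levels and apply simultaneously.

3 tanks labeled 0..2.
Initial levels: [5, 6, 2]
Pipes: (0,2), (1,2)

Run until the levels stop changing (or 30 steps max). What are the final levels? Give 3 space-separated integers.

Step 1: flows [0->2,1->2] -> levels [4 5 4]
Step 2: flows [0=2,1->2] -> levels [4 4 5]
Step 3: flows [2->0,2->1] -> levels [5 5 3]
Step 4: flows [0->2,1->2] -> levels [4 4 5]
  -> period-2 cycle: step 4 state = step 2 state; never stabilizes
  -> state at step 30: (30-2) mod 2 = 0, same as step 2 -> [4 4 5]

Answer: 4 4 5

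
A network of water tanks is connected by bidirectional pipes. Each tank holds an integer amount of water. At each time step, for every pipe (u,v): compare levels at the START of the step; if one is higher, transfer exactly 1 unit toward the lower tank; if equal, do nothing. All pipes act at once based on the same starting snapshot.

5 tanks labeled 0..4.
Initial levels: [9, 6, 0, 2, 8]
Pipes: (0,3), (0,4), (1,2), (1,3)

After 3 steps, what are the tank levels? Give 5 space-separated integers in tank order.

Step 1: flows [0->3,0->4,1->2,1->3] -> levels [7 4 1 4 9]
Step 2: flows [0->3,4->0,1->2,1=3] -> levels [7 3 2 5 8]
Step 3: flows [0->3,4->0,1->2,3->1] -> levels [7 3 3 5 7]

Answer: 7 3 3 5 7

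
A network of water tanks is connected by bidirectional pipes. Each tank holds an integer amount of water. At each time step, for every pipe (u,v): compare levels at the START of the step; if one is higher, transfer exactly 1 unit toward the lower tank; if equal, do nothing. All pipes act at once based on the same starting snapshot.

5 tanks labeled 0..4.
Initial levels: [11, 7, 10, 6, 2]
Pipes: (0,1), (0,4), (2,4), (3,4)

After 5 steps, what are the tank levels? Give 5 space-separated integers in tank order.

Step 1: flows [0->1,0->4,2->4,3->4] -> levels [9 8 9 5 5]
Step 2: flows [0->1,0->4,2->4,3=4] -> levels [7 9 8 5 7]
Step 3: flows [1->0,0=4,2->4,4->3] -> levels [8 8 7 6 7]
Step 4: flows [0=1,0->4,2=4,4->3] -> levels [7 8 7 7 7]
Step 5: flows [1->0,0=4,2=4,3=4] -> levels [8 7 7 7 7]

Answer: 8 7 7 7 7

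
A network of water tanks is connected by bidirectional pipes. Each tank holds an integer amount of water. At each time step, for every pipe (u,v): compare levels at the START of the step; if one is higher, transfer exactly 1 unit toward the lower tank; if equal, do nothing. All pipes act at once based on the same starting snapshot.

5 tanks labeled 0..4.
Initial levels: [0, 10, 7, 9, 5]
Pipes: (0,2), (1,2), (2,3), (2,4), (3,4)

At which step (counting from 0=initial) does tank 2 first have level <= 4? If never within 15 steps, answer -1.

Answer: 6

Derivation:
Step 1: flows [2->0,1->2,3->2,2->4,3->4] -> levels [1 9 7 7 7]
Step 2: flows [2->0,1->2,2=3,2=4,3=4] -> levels [2 8 7 7 7]
Step 3: flows [2->0,1->2,2=3,2=4,3=4] -> levels [3 7 7 7 7]
Step 4: flows [2->0,1=2,2=3,2=4,3=4] -> levels [4 7 6 7 7]
Step 5: flows [2->0,1->2,3->2,4->2,3=4] -> levels [5 6 8 6 6]
Step 6: flows [2->0,2->1,2->3,2->4,3=4] -> levels [6 7 4 7 7]
Tank 2 first reaches <=4 at step 6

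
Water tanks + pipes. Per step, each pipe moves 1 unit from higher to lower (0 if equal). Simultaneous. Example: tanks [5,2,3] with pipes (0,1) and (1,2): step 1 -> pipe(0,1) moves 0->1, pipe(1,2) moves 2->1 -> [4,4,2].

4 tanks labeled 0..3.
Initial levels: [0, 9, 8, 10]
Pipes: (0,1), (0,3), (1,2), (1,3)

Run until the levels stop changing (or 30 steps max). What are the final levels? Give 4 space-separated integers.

Step 1: flows [1->0,3->0,1->2,3->1] -> levels [2 8 9 8]
Step 2: flows [1->0,3->0,2->1,1=3] -> levels [4 8 8 7]
Step 3: flows [1->0,3->0,1=2,1->3] -> levels [6 6 8 7]
Step 4: flows [0=1,3->0,2->1,3->1] -> levels [7 8 7 5]
Step 5: flows [1->0,0->3,1->2,1->3] -> levels [7 5 8 7]
Step 6: flows [0->1,0=3,2->1,3->1] -> levels [6 8 7 6]
Step 7: flows [1->0,0=3,1->2,1->3] -> levels [7 5 8 7]
  -> period-2 cycle: step 7 state = step 5 state; never stabilizes
  -> state at step 30: (30-5) mod 2 = 1, same as step 6 -> [6 8 7 6]

Answer: 6 8 7 6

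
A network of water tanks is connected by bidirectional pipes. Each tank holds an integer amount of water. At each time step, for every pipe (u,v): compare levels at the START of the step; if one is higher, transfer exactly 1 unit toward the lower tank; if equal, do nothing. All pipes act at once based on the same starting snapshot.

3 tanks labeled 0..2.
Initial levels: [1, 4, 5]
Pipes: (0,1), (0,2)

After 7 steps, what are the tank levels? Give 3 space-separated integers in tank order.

Step 1: flows [1->0,2->0] -> levels [3 3 4]
Step 2: flows [0=1,2->0] -> levels [4 3 3]
Step 3: flows [0->1,0->2] -> levels [2 4 4]
Step 4: flows [1->0,2->0] -> levels [4 3 3]
  -> period-2 cycle: step 4 state = step 2 state
  -> state at step 7: (7-2) mod 2 = 1, same as step 3 -> [2 4 4]

Answer: 2 4 4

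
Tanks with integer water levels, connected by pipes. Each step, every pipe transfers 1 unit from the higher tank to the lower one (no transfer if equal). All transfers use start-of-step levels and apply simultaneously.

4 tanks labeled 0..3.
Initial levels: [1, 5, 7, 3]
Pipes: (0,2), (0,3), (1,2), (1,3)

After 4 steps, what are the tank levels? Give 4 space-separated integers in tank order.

Step 1: flows [2->0,3->0,2->1,1->3] -> levels [3 5 5 3]
Step 2: flows [2->0,0=3,1=2,1->3] -> levels [4 4 4 4]
Step 3: flows [0=2,0=3,1=2,1=3] -> levels [4 4 4 4]
  -> stable; steps 4..4 unchanged -> [4 4 4 4]

Answer: 4 4 4 4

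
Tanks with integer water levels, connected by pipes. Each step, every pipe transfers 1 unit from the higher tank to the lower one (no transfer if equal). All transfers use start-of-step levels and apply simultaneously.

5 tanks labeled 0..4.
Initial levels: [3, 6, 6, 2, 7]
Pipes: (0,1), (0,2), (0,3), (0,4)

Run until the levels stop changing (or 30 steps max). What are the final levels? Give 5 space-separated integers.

Answer: 8 4 4 4 4

Derivation:
Step 1: flows [1->0,2->0,0->3,4->0] -> levels [5 5 5 3 6]
Step 2: flows [0=1,0=2,0->3,4->0] -> levels [5 5 5 4 5]
Step 3: flows [0=1,0=2,0->3,0=4] -> levels [4 5 5 5 5]
Step 4: flows [1->0,2->0,3->0,4->0] -> levels [8 4 4 4 4]
Step 5: flows [0->1,0->2,0->3,0->4] -> levels [4 5 5 5 5]
  -> period-2 cycle: step 5 state = step 3 state; never stabilizes
  -> state at step 30: (30-3) mod 2 = 1, same as step 4 -> [8 4 4 4 4]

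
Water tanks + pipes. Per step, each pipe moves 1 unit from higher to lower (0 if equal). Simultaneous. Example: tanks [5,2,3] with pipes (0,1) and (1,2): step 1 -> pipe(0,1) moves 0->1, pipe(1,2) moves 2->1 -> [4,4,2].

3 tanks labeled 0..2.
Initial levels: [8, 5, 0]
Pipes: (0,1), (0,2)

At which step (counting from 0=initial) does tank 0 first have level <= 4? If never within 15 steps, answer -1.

Step 1: flows [0->1,0->2] -> levels [6 6 1]
Step 2: flows [0=1,0->2] -> levels [5 6 2]
Step 3: flows [1->0,0->2] -> levels [5 5 3]
Step 4: flows [0=1,0->2] -> levels [4 5 4]
Tank 0 first reaches <=4 at step 4

Answer: 4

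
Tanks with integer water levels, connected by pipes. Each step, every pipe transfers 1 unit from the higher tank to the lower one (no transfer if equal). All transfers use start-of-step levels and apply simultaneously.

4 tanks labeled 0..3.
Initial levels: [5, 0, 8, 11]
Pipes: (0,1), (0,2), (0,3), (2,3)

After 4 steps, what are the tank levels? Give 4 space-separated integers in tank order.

Step 1: flows [0->1,2->0,3->0,3->2] -> levels [6 1 8 9]
Step 2: flows [0->1,2->0,3->0,3->2] -> levels [7 2 8 7]
Step 3: flows [0->1,2->0,0=3,2->3] -> levels [7 3 6 8]
Step 4: flows [0->1,0->2,3->0,3->2] -> levels [6 4 8 6]

Answer: 6 4 8 6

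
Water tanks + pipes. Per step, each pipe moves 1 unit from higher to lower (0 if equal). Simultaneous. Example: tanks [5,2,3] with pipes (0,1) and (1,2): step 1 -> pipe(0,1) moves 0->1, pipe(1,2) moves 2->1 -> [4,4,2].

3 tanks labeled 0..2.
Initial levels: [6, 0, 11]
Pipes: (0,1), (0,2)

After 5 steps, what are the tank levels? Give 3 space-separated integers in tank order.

Step 1: flows [0->1,2->0] -> levels [6 1 10]
Step 2: flows [0->1,2->0] -> levels [6 2 9]
Step 3: flows [0->1,2->0] -> levels [6 3 8]
Step 4: flows [0->1,2->0] -> levels [6 4 7]
Step 5: flows [0->1,2->0] -> levels [6 5 6]

Answer: 6 5 6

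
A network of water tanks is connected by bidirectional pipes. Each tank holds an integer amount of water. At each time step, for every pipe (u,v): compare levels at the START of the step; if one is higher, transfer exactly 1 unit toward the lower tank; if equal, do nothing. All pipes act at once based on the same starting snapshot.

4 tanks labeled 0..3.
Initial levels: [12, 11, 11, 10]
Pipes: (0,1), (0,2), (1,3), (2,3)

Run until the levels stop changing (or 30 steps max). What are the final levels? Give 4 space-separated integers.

Answer: 12 11 11 10

Derivation:
Step 1: flows [0->1,0->2,1->3,2->3] -> levels [10 11 11 12]
Step 2: flows [1->0,2->0,3->1,3->2] -> levels [12 11 11 10]
  -> period-2 cycle: step 2 state = step 0 state; never stabilizes
  -> state at step 30: (30-0) mod 2 = 0, same as step 0 -> [12 11 11 10]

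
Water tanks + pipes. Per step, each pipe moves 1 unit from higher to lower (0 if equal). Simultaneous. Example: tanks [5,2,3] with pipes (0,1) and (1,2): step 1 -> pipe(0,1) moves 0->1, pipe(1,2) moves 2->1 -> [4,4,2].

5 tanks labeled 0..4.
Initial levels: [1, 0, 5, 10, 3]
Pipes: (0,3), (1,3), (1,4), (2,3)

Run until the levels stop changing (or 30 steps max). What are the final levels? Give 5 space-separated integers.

Step 1: flows [3->0,3->1,4->1,3->2] -> levels [2 2 6 7 2]
Step 2: flows [3->0,3->1,1=4,3->2] -> levels [3 3 7 4 2]
Step 3: flows [3->0,3->1,1->4,2->3] -> levels [4 3 6 3 3]
Step 4: flows [0->3,1=3,1=4,2->3] -> levels [3 3 5 5 3]
Step 5: flows [3->0,3->1,1=4,2=3] -> levels [4 4 5 3 3]
Step 6: flows [0->3,1->3,1->4,2->3] -> levels [3 2 4 6 4]
Step 7: flows [3->0,3->1,4->1,3->2] -> levels [4 4 5 3 3]
  -> period-2 cycle: step 7 state = step 5 state; never stabilizes
  -> state at step 30: (30-5) mod 2 = 1, same as step 6 -> [3 2 4 6 4]

Answer: 3 2 4 6 4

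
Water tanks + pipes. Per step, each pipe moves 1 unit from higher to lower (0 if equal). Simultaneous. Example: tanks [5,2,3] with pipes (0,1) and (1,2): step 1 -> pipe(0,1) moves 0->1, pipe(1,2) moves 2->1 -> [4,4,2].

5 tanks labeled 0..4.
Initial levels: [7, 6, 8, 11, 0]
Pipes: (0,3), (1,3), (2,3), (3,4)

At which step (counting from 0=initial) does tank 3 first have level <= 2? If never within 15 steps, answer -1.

Step 1: flows [3->0,3->1,3->2,3->4] -> levels [8 7 9 7 1]
Step 2: flows [0->3,1=3,2->3,3->4] -> levels [7 7 8 8 2]
Step 3: flows [3->0,3->1,2=3,3->4] -> levels [8 8 8 5 3]
Step 4: flows [0->3,1->3,2->3,3->4] -> levels [7 7 7 7 4]
Step 5: flows [0=3,1=3,2=3,3->4] -> levels [7 7 7 6 5]
Step 6: flows [0->3,1->3,2->3,3->4] -> levels [6 6 6 8 6]
Step 7: flows [3->0,3->1,3->2,3->4] -> levels [7 7 7 4 7]
Step 8: flows [0->3,1->3,2->3,4->3] -> levels [6 6 6 8 6]
  -> period-2 cycle (repeats step 6); tank 3 never drops to <=2
Tank 3 never reaches <=2 within 15 steps

Answer: -1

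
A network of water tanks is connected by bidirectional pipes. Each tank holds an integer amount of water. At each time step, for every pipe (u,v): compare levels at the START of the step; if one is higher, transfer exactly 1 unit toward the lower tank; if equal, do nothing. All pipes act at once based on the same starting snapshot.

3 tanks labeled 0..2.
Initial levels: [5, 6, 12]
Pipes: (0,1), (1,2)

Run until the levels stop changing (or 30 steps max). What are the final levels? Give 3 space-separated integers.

Step 1: flows [1->0,2->1] -> levels [6 6 11]
Step 2: flows [0=1,2->1] -> levels [6 7 10]
Step 3: flows [1->0,2->1] -> levels [7 7 9]
Step 4: flows [0=1,2->1] -> levels [7 8 8]
Step 5: flows [1->0,1=2] -> levels [8 7 8]
Step 6: flows [0->1,2->1] -> levels [7 9 7]
Step 7: flows [1->0,1->2] -> levels [8 7 8]
  -> period-2 cycle: step 7 state = step 5 state; never stabilizes
  -> state at step 30: (30-5) mod 2 = 1, same as step 6 -> [7 9 7]

Answer: 7 9 7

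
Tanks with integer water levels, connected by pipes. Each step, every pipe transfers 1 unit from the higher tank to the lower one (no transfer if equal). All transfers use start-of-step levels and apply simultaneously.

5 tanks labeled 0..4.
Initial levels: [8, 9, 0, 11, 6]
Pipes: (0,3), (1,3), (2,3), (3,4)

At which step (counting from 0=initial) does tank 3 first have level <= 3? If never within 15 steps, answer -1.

Answer: -1

Derivation:
Step 1: flows [3->0,3->1,3->2,3->4] -> levels [9 10 1 7 7]
Step 2: flows [0->3,1->3,3->2,3=4] -> levels [8 9 2 8 7]
Step 3: flows [0=3,1->3,3->2,3->4] -> levels [8 8 3 7 8]
Step 4: flows [0->3,1->3,3->2,4->3] -> levels [7 7 4 9 7]
Step 5: flows [3->0,3->1,3->2,3->4] -> levels [8 8 5 5 8]
Step 6: flows [0->3,1->3,2=3,4->3] -> levels [7 7 5 8 7]
Step 7: flows [3->0,3->1,3->2,3->4] -> levels [8 8 6 4 8]
Step 8: flows [0->3,1->3,2->3,4->3] -> levels [7 7 5 8 7]
  -> period-2 cycle (repeats step 6); tank 3 never drops to <=3
Tank 3 never reaches <=3 within 15 steps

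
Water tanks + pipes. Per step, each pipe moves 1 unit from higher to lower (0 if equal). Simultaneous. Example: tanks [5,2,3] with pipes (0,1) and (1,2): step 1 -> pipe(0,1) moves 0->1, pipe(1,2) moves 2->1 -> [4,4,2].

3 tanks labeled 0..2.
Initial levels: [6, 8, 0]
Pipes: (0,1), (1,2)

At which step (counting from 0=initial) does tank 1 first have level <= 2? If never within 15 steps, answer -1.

Answer: -1

Derivation:
Step 1: flows [1->0,1->2] -> levels [7 6 1]
Step 2: flows [0->1,1->2] -> levels [6 6 2]
Step 3: flows [0=1,1->2] -> levels [6 5 3]
Step 4: flows [0->1,1->2] -> levels [5 5 4]
Step 5: flows [0=1,1->2] -> levels [5 4 5]
Step 6: flows [0->1,2->1] -> levels [4 6 4]
Step 7: flows [1->0,1->2] -> levels [5 4 5]
  -> period-2 cycle (repeats step 5); tank 1 never drops to <=2
Tank 1 never reaches <=2 within 15 steps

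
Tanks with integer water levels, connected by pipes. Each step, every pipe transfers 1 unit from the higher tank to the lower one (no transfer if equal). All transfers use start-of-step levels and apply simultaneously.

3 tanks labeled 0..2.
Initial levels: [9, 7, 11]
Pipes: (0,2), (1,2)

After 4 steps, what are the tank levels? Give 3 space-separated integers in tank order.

Answer: 9 9 9

Derivation:
Step 1: flows [2->0,2->1] -> levels [10 8 9]
Step 2: flows [0->2,2->1] -> levels [9 9 9]
Step 3: flows [0=2,1=2] -> levels [9 9 9]
  -> stable; steps 4..4 unchanged -> [9 9 9]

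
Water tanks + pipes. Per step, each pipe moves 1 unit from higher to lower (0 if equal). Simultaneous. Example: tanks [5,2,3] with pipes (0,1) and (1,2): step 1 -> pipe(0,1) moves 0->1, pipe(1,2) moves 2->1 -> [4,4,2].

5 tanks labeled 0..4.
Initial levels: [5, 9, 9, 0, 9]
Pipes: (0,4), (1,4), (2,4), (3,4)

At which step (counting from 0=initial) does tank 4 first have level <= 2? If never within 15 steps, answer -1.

Answer: -1

Derivation:
Step 1: flows [4->0,1=4,2=4,4->3] -> levels [6 9 9 1 7]
Step 2: flows [4->0,1->4,2->4,4->3] -> levels [7 8 8 2 7]
Step 3: flows [0=4,1->4,2->4,4->3] -> levels [7 7 7 3 8]
Step 4: flows [4->0,4->1,4->2,4->3] -> levels [8 8 8 4 4]
Step 5: flows [0->4,1->4,2->4,3=4] -> levels [7 7 7 4 7]
Step 6: flows [0=4,1=4,2=4,4->3] -> levels [7 7 7 5 6]
Step 7: flows [0->4,1->4,2->4,4->3] -> levels [6 6 6 6 8]
Step 8: flows [4->0,4->1,4->2,4->3] -> levels [7 7 7 7 4]
Step 9: flows [0->4,1->4,2->4,3->4] -> levels [6 6 6 6 8]
  -> period-2 cycle (repeats step 7); tank 4 never drops to <=2
Tank 4 never reaches <=2 within 15 steps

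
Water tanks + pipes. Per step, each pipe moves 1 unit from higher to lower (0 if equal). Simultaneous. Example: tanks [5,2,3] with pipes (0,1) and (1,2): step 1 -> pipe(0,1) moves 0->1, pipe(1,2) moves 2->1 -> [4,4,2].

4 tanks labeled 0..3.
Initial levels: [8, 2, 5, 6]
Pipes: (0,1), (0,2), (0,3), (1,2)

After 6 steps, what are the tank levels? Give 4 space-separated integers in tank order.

Answer: 4 6 5 6

Derivation:
Step 1: flows [0->1,0->2,0->3,2->1] -> levels [5 4 5 7]
Step 2: flows [0->1,0=2,3->0,2->1] -> levels [5 6 4 6]
Step 3: flows [1->0,0->2,3->0,1->2] -> levels [6 4 6 5]
Step 4: flows [0->1,0=2,0->3,2->1] -> levels [4 6 5 6]
Step 5: flows [1->0,2->0,3->0,1->2] -> levels [7 4 5 5]
Step 6: flows [0->1,0->2,0->3,2->1] -> levels [4 6 5 6]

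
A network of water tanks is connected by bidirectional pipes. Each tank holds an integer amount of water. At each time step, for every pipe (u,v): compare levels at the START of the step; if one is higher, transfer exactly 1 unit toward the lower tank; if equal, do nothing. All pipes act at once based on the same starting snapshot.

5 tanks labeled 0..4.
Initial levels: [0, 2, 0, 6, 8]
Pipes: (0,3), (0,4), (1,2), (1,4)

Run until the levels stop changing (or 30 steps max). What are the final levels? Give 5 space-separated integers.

Answer: 3 2 3 4 4

Derivation:
Step 1: flows [3->0,4->0,1->2,4->1] -> levels [2 2 1 5 6]
Step 2: flows [3->0,4->0,1->2,4->1] -> levels [4 2 2 4 4]
Step 3: flows [0=3,0=4,1=2,4->1] -> levels [4 3 2 4 3]
Step 4: flows [0=3,0->4,1->2,1=4] -> levels [3 2 3 4 4]
Step 5: flows [3->0,4->0,2->1,4->1] -> levels [5 4 2 3 2]
Step 6: flows [0->3,0->4,1->2,1->4] -> levels [3 2 3 4 4]
  -> period-2 cycle: step 6 state = step 4 state; never stabilizes
  -> state at step 30: (30-4) mod 2 = 0, same as step 4 -> [3 2 3 4 4]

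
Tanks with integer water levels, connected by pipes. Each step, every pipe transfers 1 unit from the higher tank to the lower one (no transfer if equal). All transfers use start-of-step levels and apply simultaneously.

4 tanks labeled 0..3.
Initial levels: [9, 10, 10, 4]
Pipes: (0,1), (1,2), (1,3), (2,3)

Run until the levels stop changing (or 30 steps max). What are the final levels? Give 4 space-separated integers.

Step 1: flows [1->0,1=2,1->3,2->3] -> levels [10 8 9 6]
Step 2: flows [0->1,2->1,1->3,2->3] -> levels [9 9 7 8]
Step 3: flows [0=1,1->2,1->3,3->2] -> levels [9 7 9 8]
Step 4: flows [0->1,2->1,3->1,2->3] -> levels [8 10 7 8]
Step 5: flows [1->0,1->2,1->3,3->2] -> levels [9 7 9 8]
  -> period-2 cycle: step 5 state = step 3 state; never stabilizes
  -> state at step 30: (30-3) mod 2 = 1, same as step 4 -> [8 10 7 8]

Answer: 8 10 7 8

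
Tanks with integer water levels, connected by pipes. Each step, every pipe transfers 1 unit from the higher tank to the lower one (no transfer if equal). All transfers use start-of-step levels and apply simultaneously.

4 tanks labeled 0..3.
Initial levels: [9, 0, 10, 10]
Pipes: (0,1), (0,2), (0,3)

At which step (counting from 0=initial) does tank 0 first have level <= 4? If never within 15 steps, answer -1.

Step 1: flows [0->1,2->0,3->0] -> levels [10 1 9 9]
Step 2: flows [0->1,0->2,0->3] -> levels [7 2 10 10]
Step 3: flows [0->1,2->0,3->0] -> levels [8 3 9 9]
Step 4: flows [0->1,2->0,3->0] -> levels [9 4 8 8]
Step 5: flows [0->1,0->2,0->3] -> levels [6 5 9 9]
Step 6: flows [0->1,2->0,3->0] -> levels [7 6 8 8]
Step 7: flows [0->1,2->0,3->0] -> levels [8 7 7 7]
Step 8: flows [0->1,0->2,0->3] -> levels [5 8 8 8]
Step 9: flows [1->0,2->0,3->0] -> levels [8 7 7 7]
  -> period-2 cycle (repeats step 7); tank 0 never drops to <=4
Tank 0 never reaches <=4 within 15 steps

Answer: -1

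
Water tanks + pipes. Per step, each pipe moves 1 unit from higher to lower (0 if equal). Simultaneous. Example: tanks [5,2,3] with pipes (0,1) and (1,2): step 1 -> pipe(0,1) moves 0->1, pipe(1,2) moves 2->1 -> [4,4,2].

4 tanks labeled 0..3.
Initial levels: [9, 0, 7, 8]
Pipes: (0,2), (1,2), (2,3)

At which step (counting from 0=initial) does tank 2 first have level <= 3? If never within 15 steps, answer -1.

Answer: -1

Derivation:
Step 1: flows [0->2,2->1,3->2] -> levels [8 1 8 7]
Step 2: flows [0=2,2->1,2->3] -> levels [8 2 6 8]
Step 3: flows [0->2,2->1,3->2] -> levels [7 3 7 7]
Step 4: flows [0=2,2->1,2=3] -> levels [7 4 6 7]
Step 5: flows [0->2,2->1,3->2] -> levels [6 5 7 6]
Step 6: flows [2->0,2->1,2->3] -> levels [7 6 4 7]
Step 7: flows [0->2,1->2,3->2] -> levels [6 5 7 6]
  -> period-2 cycle (repeats step 5); tank 2 never drops to <=3
Tank 2 never reaches <=3 within 15 steps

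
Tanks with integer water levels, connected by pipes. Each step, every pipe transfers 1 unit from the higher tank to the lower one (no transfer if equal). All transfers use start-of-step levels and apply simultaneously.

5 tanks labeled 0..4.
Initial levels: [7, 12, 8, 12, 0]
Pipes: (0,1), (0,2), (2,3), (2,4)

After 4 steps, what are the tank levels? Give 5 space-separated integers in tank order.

Answer: 9 9 8 9 4

Derivation:
Step 1: flows [1->0,2->0,3->2,2->4] -> levels [9 11 7 11 1]
Step 2: flows [1->0,0->2,3->2,2->4] -> levels [9 10 8 10 2]
Step 3: flows [1->0,0->2,3->2,2->4] -> levels [9 9 9 9 3]
Step 4: flows [0=1,0=2,2=3,2->4] -> levels [9 9 8 9 4]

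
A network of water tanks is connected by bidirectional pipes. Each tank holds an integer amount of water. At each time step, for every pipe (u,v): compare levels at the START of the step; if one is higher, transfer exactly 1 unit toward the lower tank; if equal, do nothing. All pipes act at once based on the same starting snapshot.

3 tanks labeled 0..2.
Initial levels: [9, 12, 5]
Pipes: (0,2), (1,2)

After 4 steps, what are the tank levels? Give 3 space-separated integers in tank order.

Step 1: flows [0->2,1->2] -> levels [8 11 7]
Step 2: flows [0->2,1->2] -> levels [7 10 9]
Step 3: flows [2->0,1->2] -> levels [8 9 9]
Step 4: flows [2->0,1=2] -> levels [9 9 8]

Answer: 9 9 8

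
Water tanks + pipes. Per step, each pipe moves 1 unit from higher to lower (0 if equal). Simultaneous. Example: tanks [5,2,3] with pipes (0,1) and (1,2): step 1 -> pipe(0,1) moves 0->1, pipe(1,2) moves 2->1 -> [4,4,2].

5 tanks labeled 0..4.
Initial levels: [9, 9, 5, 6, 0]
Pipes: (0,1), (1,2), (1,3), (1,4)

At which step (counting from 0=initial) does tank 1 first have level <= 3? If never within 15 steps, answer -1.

Answer: 5

Derivation:
Step 1: flows [0=1,1->2,1->3,1->4] -> levels [9 6 6 7 1]
Step 2: flows [0->1,1=2,3->1,1->4] -> levels [8 7 6 6 2]
Step 3: flows [0->1,1->2,1->3,1->4] -> levels [7 5 7 7 3]
Step 4: flows [0->1,2->1,3->1,1->4] -> levels [6 7 6 6 4]
Step 5: flows [1->0,1->2,1->3,1->4] -> levels [7 3 7 7 5]
Tank 1 first reaches <=3 at step 5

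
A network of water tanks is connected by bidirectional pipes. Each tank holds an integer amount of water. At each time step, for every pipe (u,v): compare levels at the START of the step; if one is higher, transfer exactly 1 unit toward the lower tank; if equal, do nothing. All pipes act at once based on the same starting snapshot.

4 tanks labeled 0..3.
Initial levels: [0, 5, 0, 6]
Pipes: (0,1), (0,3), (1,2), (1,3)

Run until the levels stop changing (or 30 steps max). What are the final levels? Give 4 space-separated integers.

Step 1: flows [1->0,3->0,1->2,3->1] -> levels [2 4 1 4]
Step 2: flows [1->0,3->0,1->2,1=3] -> levels [4 2 2 3]
Step 3: flows [0->1,0->3,1=2,3->1] -> levels [2 4 2 3]
Step 4: flows [1->0,3->0,1->2,1->3] -> levels [4 1 3 3]
Step 5: flows [0->1,0->3,2->1,3->1] -> levels [2 4 2 3]
  -> period-2 cycle: step 5 state = step 3 state; never stabilizes
  -> state at step 30: (30-3) mod 2 = 1, same as step 4 -> [4 1 3 3]

Answer: 4 1 3 3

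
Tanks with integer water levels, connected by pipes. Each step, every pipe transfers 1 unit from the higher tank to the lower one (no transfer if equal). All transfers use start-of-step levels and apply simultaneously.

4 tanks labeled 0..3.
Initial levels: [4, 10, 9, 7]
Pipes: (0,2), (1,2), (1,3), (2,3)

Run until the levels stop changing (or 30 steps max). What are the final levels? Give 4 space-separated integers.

Answer: 7 7 9 7

Derivation:
Step 1: flows [2->0,1->2,1->3,2->3] -> levels [5 8 8 9]
Step 2: flows [2->0,1=2,3->1,3->2] -> levels [6 9 8 7]
Step 3: flows [2->0,1->2,1->3,2->3] -> levels [7 7 7 9]
Step 4: flows [0=2,1=2,3->1,3->2] -> levels [7 8 8 7]
Step 5: flows [2->0,1=2,1->3,2->3] -> levels [8 7 6 9]
Step 6: flows [0->2,1->2,3->1,3->2] -> levels [7 7 9 7]
Step 7: flows [2->0,2->1,1=3,2->3] -> levels [8 8 6 8]
Step 8: flows [0->2,1->2,1=3,3->2] -> levels [7 7 9 7]
  -> period-2 cycle: step 8 state = step 6 state; never stabilizes
  -> state at step 30: (30-6) mod 2 = 0, same as step 6 -> [7 7 9 7]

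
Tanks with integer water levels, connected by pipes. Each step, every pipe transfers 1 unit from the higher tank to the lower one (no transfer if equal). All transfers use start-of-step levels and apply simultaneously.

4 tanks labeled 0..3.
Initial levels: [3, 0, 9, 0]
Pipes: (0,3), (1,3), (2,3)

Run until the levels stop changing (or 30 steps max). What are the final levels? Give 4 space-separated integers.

Step 1: flows [0->3,1=3,2->3] -> levels [2 0 8 2]
Step 2: flows [0=3,3->1,2->3] -> levels [2 1 7 2]
Step 3: flows [0=3,3->1,2->3] -> levels [2 2 6 2]
Step 4: flows [0=3,1=3,2->3] -> levels [2 2 5 3]
Step 5: flows [3->0,3->1,2->3] -> levels [3 3 4 2]
Step 6: flows [0->3,1->3,2->3] -> levels [2 2 3 5]
Step 7: flows [3->0,3->1,3->2] -> levels [3 3 4 2]
  -> period-2 cycle: step 7 state = step 5 state; never stabilizes
  -> state at step 30: (30-5) mod 2 = 1, same as step 6 -> [2 2 3 5]

Answer: 2 2 3 5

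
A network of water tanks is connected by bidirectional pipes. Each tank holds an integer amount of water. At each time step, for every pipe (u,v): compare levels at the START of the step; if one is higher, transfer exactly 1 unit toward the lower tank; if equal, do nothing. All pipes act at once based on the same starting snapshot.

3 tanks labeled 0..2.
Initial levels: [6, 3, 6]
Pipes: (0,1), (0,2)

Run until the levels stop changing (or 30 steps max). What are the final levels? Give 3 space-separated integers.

Answer: 5 5 5

Derivation:
Step 1: flows [0->1,0=2] -> levels [5 4 6]
Step 2: flows [0->1,2->0] -> levels [5 5 5]
Step 3: flows [0=1,0=2] -> levels [5 5 5]
  -> stable (no change)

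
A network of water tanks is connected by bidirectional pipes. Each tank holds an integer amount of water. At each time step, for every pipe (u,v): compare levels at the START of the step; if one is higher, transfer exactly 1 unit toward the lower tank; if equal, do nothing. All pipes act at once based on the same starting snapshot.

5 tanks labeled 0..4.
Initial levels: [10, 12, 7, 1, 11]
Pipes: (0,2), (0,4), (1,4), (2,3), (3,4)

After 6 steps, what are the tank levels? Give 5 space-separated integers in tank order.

Answer: 7 8 9 7 10

Derivation:
Step 1: flows [0->2,4->0,1->4,2->3,4->3] -> levels [10 11 7 3 10]
Step 2: flows [0->2,0=4,1->4,2->3,4->3] -> levels [9 10 7 5 10]
Step 3: flows [0->2,4->0,1=4,2->3,4->3] -> levels [9 10 7 7 8]
Step 4: flows [0->2,0->4,1->4,2=3,4->3] -> levels [7 9 8 8 9]
Step 5: flows [2->0,4->0,1=4,2=3,4->3] -> levels [9 9 7 9 7]
Step 6: flows [0->2,0->4,1->4,3->2,3->4] -> levels [7 8 9 7 10]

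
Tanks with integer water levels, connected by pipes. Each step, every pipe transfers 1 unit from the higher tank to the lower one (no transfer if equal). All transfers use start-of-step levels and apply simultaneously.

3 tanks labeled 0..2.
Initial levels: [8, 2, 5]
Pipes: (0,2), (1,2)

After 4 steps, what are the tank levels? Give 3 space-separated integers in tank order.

Answer: 5 5 5

Derivation:
Step 1: flows [0->2,2->1] -> levels [7 3 5]
Step 2: flows [0->2,2->1] -> levels [6 4 5]
Step 3: flows [0->2,2->1] -> levels [5 5 5]
Step 4: flows [0=2,1=2] -> levels [5 5 5]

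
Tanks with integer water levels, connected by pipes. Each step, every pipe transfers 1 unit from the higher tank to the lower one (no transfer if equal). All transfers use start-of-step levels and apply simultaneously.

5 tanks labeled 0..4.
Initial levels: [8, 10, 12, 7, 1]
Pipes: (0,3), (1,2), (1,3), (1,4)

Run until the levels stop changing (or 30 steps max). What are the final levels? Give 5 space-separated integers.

Step 1: flows [0->3,2->1,1->3,1->4] -> levels [7 9 11 9 2]
Step 2: flows [3->0,2->1,1=3,1->4] -> levels [8 9 10 8 3]
Step 3: flows [0=3,2->1,1->3,1->4] -> levels [8 8 9 9 4]
Step 4: flows [3->0,2->1,3->1,1->4] -> levels [9 9 8 7 5]
Step 5: flows [0->3,1->2,1->3,1->4] -> levels [8 6 9 9 6]
Step 6: flows [3->0,2->1,3->1,1=4] -> levels [9 8 8 7 6]
Step 7: flows [0->3,1=2,1->3,1->4] -> levels [8 6 8 9 7]
Step 8: flows [3->0,2->1,3->1,4->1] -> levels [9 9 7 7 6]
Step 9: flows [0->3,1->2,1->3,1->4] -> levels [8 6 8 9 7]
  -> period-2 cycle: step 9 state = step 7 state; never stabilizes
  -> state at step 30: (30-7) mod 2 = 1, same as step 8 -> [9 9 7 7 6]

Answer: 9 9 7 7 6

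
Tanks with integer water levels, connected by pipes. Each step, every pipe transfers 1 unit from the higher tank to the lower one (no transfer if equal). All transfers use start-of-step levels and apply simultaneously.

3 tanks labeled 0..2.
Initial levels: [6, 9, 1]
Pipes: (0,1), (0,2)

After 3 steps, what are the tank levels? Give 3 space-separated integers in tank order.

Answer: 6 6 4

Derivation:
Step 1: flows [1->0,0->2] -> levels [6 8 2]
Step 2: flows [1->0,0->2] -> levels [6 7 3]
Step 3: flows [1->0,0->2] -> levels [6 6 4]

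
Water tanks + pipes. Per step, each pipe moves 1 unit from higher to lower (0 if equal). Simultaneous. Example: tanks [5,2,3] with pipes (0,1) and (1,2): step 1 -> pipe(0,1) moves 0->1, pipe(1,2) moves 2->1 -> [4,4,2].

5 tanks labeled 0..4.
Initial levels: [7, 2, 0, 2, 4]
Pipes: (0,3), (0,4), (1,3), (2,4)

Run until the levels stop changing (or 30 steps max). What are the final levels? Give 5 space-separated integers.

Answer: 2 3 2 4 4

Derivation:
Step 1: flows [0->3,0->4,1=3,4->2] -> levels [5 2 1 3 4]
Step 2: flows [0->3,0->4,3->1,4->2] -> levels [3 3 2 3 4]
Step 3: flows [0=3,4->0,1=3,4->2] -> levels [4 3 3 3 2]
Step 4: flows [0->3,0->4,1=3,2->4] -> levels [2 3 2 4 4]
Step 5: flows [3->0,4->0,3->1,4->2] -> levels [4 4 3 2 2]
Step 6: flows [0->3,0->4,1->3,2->4] -> levels [2 3 2 4 4]
  -> period-2 cycle: step 6 state = step 4 state; never stabilizes
  -> state at step 30: (30-4) mod 2 = 0, same as step 4 -> [2 3 2 4 4]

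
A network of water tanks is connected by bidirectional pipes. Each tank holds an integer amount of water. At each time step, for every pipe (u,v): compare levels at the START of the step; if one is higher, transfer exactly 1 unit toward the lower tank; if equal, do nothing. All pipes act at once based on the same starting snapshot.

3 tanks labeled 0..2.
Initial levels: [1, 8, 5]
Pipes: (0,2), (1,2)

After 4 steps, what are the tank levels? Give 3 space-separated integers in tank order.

Answer: 5 5 4

Derivation:
Step 1: flows [2->0,1->2] -> levels [2 7 5]
Step 2: flows [2->0,1->2] -> levels [3 6 5]
Step 3: flows [2->0,1->2] -> levels [4 5 5]
Step 4: flows [2->0,1=2] -> levels [5 5 4]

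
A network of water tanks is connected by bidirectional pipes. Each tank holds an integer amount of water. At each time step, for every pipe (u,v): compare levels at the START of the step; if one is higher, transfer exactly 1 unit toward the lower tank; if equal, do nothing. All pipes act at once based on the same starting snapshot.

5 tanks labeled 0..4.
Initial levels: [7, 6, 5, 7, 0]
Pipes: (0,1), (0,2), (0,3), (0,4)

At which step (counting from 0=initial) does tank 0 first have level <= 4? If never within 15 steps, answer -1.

Step 1: flows [0->1,0->2,0=3,0->4] -> levels [4 7 6 7 1]
Tank 0 first reaches <=4 at step 1

Answer: 1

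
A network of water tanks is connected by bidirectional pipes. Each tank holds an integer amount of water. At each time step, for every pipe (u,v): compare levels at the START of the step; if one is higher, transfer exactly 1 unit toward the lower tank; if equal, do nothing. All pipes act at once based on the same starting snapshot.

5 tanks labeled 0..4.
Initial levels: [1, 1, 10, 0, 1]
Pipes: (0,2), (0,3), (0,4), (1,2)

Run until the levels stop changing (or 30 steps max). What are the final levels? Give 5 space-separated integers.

Step 1: flows [2->0,0->3,0=4,2->1] -> levels [1 2 8 1 1]
Step 2: flows [2->0,0=3,0=4,2->1] -> levels [2 3 6 1 1]
Step 3: flows [2->0,0->3,0->4,2->1] -> levels [1 4 4 2 2]
Step 4: flows [2->0,3->0,4->0,1=2] -> levels [4 4 3 1 1]
Step 5: flows [0->2,0->3,0->4,1->2] -> levels [1 3 5 2 2]
Step 6: flows [2->0,3->0,4->0,2->1] -> levels [4 4 3 1 1]
  -> period-2 cycle: step 6 state = step 4 state; never stabilizes
  -> state at step 30: (30-4) mod 2 = 0, same as step 4 -> [4 4 3 1 1]

Answer: 4 4 3 1 1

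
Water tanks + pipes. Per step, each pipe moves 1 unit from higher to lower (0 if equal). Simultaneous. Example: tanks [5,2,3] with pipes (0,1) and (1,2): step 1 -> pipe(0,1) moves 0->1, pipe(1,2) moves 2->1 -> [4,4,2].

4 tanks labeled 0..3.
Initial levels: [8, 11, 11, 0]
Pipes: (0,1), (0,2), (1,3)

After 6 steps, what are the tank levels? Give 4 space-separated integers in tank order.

Answer: 8 7 9 6

Derivation:
Step 1: flows [1->0,2->0,1->3] -> levels [10 9 10 1]
Step 2: flows [0->1,0=2,1->3] -> levels [9 9 10 2]
Step 3: flows [0=1,2->0,1->3] -> levels [10 8 9 3]
Step 4: flows [0->1,0->2,1->3] -> levels [8 8 10 4]
Step 5: flows [0=1,2->0,1->3] -> levels [9 7 9 5]
Step 6: flows [0->1,0=2,1->3] -> levels [8 7 9 6]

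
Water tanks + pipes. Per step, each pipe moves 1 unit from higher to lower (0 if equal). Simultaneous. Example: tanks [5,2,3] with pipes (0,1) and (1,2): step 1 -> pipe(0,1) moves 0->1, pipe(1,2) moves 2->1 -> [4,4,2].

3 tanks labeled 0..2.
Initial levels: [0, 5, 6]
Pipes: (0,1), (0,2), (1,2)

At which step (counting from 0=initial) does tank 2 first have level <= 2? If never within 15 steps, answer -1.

Answer: -1

Derivation:
Step 1: flows [1->0,2->0,2->1] -> levels [2 5 4]
Step 2: flows [1->0,2->0,1->2] -> levels [4 3 4]
Step 3: flows [0->1,0=2,2->1] -> levels [3 5 3]
Step 4: flows [1->0,0=2,1->2] -> levels [4 3 4]
  -> period-2 cycle (repeats step 2); tank 2 never drops to <=2
Tank 2 never reaches <=2 within 15 steps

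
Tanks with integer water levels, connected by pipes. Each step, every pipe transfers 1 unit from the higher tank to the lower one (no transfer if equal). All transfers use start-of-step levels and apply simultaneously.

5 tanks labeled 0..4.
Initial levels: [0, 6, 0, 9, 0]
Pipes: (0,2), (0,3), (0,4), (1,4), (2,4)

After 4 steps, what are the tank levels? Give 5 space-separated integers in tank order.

Answer: 3 3 2 5 2

Derivation:
Step 1: flows [0=2,3->0,0=4,1->4,2=4] -> levels [1 5 0 8 1]
Step 2: flows [0->2,3->0,0=4,1->4,4->2] -> levels [1 4 2 7 1]
Step 3: flows [2->0,3->0,0=4,1->4,2->4] -> levels [3 3 0 6 3]
Step 4: flows [0->2,3->0,0=4,1=4,4->2] -> levels [3 3 2 5 2]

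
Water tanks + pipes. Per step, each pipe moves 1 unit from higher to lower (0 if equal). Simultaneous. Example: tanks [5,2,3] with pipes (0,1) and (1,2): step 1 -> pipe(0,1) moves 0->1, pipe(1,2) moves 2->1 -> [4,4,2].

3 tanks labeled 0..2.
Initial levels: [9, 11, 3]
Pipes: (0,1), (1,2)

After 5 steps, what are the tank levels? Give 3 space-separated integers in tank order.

Step 1: flows [1->0,1->2] -> levels [10 9 4]
Step 2: flows [0->1,1->2] -> levels [9 9 5]
Step 3: flows [0=1,1->2] -> levels [9 8 6]
Step 4: flows [0->1,1->2] -> levels [8 8 7]
Step 5: flows [0=1,1->2] -> levels [8 7 8]

Answer: 8 7 8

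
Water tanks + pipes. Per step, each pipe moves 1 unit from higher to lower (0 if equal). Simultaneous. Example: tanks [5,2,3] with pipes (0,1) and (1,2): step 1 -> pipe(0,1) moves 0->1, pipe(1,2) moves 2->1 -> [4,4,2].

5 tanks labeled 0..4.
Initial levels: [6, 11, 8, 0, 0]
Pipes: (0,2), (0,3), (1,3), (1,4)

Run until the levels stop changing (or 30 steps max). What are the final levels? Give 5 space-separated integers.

Step 1: flows [2->0,0->3,1->3,1->4] -> levels [6 9 7 2 1]
Step 2: flows [2->0,0->3,1->3,1->4] -> levels [6 7 6 4 2]
Step 3: flows [0=2,0->3,1->3,1->4] -> levels [5 5 6 6 3]
Step 4: flows [2->0,3->0,3->1,1->4] -> levels [7 5 5 4 4]
Step 5: flows [0->2,0->3,1->3,1->4] -> levels [5 3 6 6 5]
Step 6: flows [2->0,3->0,3->1,4->1] -> levels [7 5 5 4 4]
  -> period-2 cycle: step 6 state = step 4 state; never stabilizes
  -> state at step 30: (30-4) mod 2 = 0, same as step 4 -> [7 5 5 4 4]

Answer: 7 5 5 4 4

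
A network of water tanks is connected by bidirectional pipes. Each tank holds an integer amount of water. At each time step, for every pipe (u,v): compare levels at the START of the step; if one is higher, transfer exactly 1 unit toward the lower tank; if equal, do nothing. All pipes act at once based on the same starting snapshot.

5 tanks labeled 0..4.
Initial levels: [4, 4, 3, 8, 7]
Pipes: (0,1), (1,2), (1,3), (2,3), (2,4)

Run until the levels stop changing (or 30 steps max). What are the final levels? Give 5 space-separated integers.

Step 1: flows [0=1,1->2,3->1,3->2,4->2] -> levels [4 4 6 6 6]
Step 2: flows [0=1,2->1,3->1,2=3,2=4] -> levels [4 6 5 5 6]
Step 3: flows [1->0,1->2,1->3,2=3,4->2] -> levels [5 3 7 6 5]
Step 4: flows [0->1,2->1,3->1,2->3,2->4] -> levels [4 6 4 6 6]
Step 5: flows [1->0,1->2,1=3,3->2,4->2] -> levels [5 4 7 5 5]
Step 6: flows [0->1,2->1,3->1,2->3,2->4] -> levels [4 7 4 5 6]
Step 7: flows [1->0,1->2,1->3,3->2,4->2] -> levels [5 4 7 5 5]
  -> period-2 cycle: step 7 state = step 5 state; never stabilizes
  -> state at step 30: (30-5) mod 2 = 1, same as step 6 -> [4 7 4 5 6]

Answer: 4 7 4 5 6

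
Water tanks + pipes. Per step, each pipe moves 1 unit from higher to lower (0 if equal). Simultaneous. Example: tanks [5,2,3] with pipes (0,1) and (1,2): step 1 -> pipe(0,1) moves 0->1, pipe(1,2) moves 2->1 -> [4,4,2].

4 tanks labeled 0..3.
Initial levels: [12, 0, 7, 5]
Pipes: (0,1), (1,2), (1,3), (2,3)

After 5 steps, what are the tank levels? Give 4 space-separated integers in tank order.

Answer: 7 5 6 6

Derivation:
Step 1: flows [0->1,2->1,3->1,2->3] -> levels [11 3 5 5]
Step 2: flows [0->1,2->1,3->1,2=3] -> levels [10 6 4 4]
Step 3: flows [0->1,1->2,1->3,2=3] -> levels [9 5 5 5]
Step 4: flows [0->1,1=2,1=3,2=3] -> levels [8 6 5 5]
Step 5: flows [0->1,1->2,1->3,2=3] -> levels [7 5 6 6]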